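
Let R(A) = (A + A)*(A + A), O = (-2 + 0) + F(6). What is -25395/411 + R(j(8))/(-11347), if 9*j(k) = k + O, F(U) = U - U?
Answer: -864473387/13990851 ≈ -61.788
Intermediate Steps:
F(U) = 0
O = -2 (O = (-2 + 0) + 0 = -2 + 0 = -2)
j(k) = -2/9 + k/9 (j(k) = (k - 2)/9 = (-2 + k)/9 = -2/9 + k/9)
R(A) = 4*A² (R(A) = (2*A)*(2*A) = 4*A²)
-25395/411 + R(j(8))/(-11347) = -25395/411 + (4*(-2/9 + (⅑)*8)²)/(-11347) = -25395*1/411 + (4*(-2/9 + 8/9)²)*(-1/11347) = -8465/137 + (4*(⅔)²)*(-1/11347) = -8465/137 + (4*(4/9))*(-1/11347) = -8465/137 + (16/9)*(-1/11347) = -8465/137 - 16/102123 = -864473387/13990851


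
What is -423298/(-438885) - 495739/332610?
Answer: -5118617549/9731835990 ≈ -0.52597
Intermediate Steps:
-423298/(-438885) - 495739/332610 = -423298*(-1/438885) - 495739*1/332610 = 423298/438885 - 495739/332610 = -5118617549/9731835990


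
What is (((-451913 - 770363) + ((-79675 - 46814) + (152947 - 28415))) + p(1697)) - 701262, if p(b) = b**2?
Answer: 954314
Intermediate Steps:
(((-451913 - 770363) + ((-79675 - 46814) + (152947 - 28415))) + p(1697)) - 701262 = (((-451913 - 770363) + ((-79675 - 46814) + (152947 - 28415))) + 1697**2) - 701262 = ((-1222276 + (-126489 + 124532)) + 2879809) - 701262 = ((-1222276 - 1957) + 2879809) - 701262 = (-1224233 + 2879809) - 701262 = 1655576 - 701262 = 954314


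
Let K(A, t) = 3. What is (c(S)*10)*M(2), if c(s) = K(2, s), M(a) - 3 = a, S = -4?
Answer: 150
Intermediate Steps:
M(a) = 3 + a
c(s) = 3
(c(S)*10)*M(2) = (3*10)*(3 + 2) = 30*5 = 150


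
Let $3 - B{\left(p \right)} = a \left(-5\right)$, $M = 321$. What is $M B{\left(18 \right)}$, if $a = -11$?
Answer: $-16692$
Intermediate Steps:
$B{\left(p \right)} = -52$ ($B{\left(p \right)} = 3 - \left(-11\right) \left(-5\right) = 3 - 55 = -52$)
$M B{\left(18 \right)} = 321 \left(-52\right) = -16692$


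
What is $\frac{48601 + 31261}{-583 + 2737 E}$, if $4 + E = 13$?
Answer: $\frac{39931}{12025} \approx 3.3207$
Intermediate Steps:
$E = 9$ ($E = -4 + 13 = 9$)
$\frac{48601 + 31261}{-583 + 2737 E} = \frac{48601 + 31261}{-583 + 2737 \cdot 9} = \frac{79862}{-583 + 24633} = \frac{79862}{24050} = 79862 \cdot \frac{1}{24050} = \frac{39931}{12025}$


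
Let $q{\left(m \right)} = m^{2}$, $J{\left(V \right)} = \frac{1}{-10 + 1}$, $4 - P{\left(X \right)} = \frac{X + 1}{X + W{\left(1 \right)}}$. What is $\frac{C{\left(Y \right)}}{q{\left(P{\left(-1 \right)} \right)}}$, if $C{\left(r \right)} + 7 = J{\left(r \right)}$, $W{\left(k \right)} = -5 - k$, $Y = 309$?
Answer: $- \frac{4}{9} \approx -0.44444$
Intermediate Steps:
$P{\left(X \right)} = 4 - \frac{1 + X}{-6 + X}$ ($P{\left(X \right)} = 4 - \frac{X + 1}{X - 6} = 4 - \frac{1 + X}{X - 6} = 4 - \frac{1 + X}{-6 + X}$)
$J{\left(V \right)} = - \frac{1}{9}$ ($J{\left(V \right)} = \frac{1}{-9} = - \frac{1}{9}$)
$C{\left(r \right)} = - \frac{64}{9}$ ($C{\left(r \right)} = -7 - \frac{1}{9} = - \frac{64}{9}$)
$\frac{C{\left(Y \right)}}{q{\left(P{\left(-1 \right)} \right)}} = - \frac{64}{9 \left(\frac{-25 + 3 \left(-1\right)}{-6 - 1}\right)^{2}} = - \frac{64}{9 \left(\frac{-25 - 3}{-7}\right)^{2}} = - \frac{64}{9 \left(\left(- \frac{1}{7}\right) \left(-28\right)\right)^{2}} = - \frac{64}{9 \cdot 4^{2}} = - \frac{64}{9 \cdot 16} = \left(- \frac{64}{9}\right) \frac{1}{16} = - \frac{4}{9}$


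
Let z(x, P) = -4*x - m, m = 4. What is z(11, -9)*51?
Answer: -2448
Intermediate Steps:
z(x, P) = -4 - 4*x (z(x, P) = -4*x - 1*4 = -4*x - 4 = -4 - 4*x)
z(11, -9)*51 = (-4 - 4*11)*51 = (-4 - 44)*51 = -48*51 = -2448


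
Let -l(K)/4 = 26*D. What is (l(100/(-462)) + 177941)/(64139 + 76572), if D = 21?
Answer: 175757/140711 ≈ 1.2491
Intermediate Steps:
l(K) = -2184 (l(K) = -104*21 = -4*546 = -2184)
(l(100/(-462)) + 177941)/(64139 + 76572) = (-2184 + 177941)/(64139 + 76572) = 175757/140711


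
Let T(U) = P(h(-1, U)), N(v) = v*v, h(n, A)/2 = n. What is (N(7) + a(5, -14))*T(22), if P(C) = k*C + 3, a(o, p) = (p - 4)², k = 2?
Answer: -373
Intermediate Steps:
h(n, A) = 2*n
a(o, p) = (-4 + p)²
N(v) = v²
P(C) = 3 + 2*C (P(C) = 2*C + 3 = 3 + 2*C)
T(U) = -1 (T(U) = 3 + 2*(2*(-1)) = 3 + 2*(-2) = 3 - 4 = -1)
(N(7) + a(5, -14))*T(22) = (7² + (-4 - 14)²)*(-1) = (49 + (-18)²)*(-1) = (49 + 324)*(-1) = 373*(-1) = -373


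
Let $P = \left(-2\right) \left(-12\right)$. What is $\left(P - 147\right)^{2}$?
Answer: $15129$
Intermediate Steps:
$P = 24$
$\left(P - 147\right)^{2} = \left(24 - 147\right)^{2} = \left(-123\right)^{2} = 15129$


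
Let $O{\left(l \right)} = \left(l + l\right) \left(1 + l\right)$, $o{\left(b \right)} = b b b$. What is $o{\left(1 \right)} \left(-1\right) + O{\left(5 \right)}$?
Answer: $59$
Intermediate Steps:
$o{\left(b \right)} = b^{3}$ ($o{\left(b \right)} = b^{2} b = b^{3}$)
$O{\left(l \right)} = 2 l \left(1 + l\right)$
$o{\left(1 \right)} \left(-1\right) + O{\left(5 \right)} = 1^{3} \left(-1\right) + 2 \cdot 5 \left(1 + 5\right) = 1 \left(-1\right) + 2 \cdot 5 \cdot 6 = -1 + 60 = 59$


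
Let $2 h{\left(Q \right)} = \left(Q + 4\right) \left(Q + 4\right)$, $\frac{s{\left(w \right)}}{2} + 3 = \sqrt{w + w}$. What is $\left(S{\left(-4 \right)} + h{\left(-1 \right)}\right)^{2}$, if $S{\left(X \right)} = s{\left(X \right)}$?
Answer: $\frac{\left(-3 + 8 i \sqrt{2}\right)^{2}}{4} \approx -29.75 - 16.971 i$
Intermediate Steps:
$s{\left(w \right)} = -6 + 2 \sqrt{2} \sqrt{w}$ ($s{\left(w \right)} = -6 + 2 \sqrt{w + w} = -6 + 2 \sqrt{2 w} = -6 + 2 \sqrt{2} \sqrt{w}$)
$S{\left(X \right)} = -6 + 2 \sqrt{2} \sqrt{X}$
$h{\left(Q \right)} = \frac{\left(4 + Q\right)^{2}}{2}$ ($h{\left(Q \right)} = \frac{\left(Q + 4\right) \left(Q + 4\right)}{2} = \frac{\left(4 + Q\right) \left(4 + Q\right)}{2} = \frac{\left(4 + Q\right)^{2}}{2}$)
$\left(S{\left(-4 \right)} + h{\left(-1 \right)}\right)^{2} = \left(\left(-6 + 2 \sqrt{2} \sqrt{-4}\right) + \frac{\left(4 - 1\right)^{2}}{2}\right)^{2} = \left(\left(-6 + 2 \sqrt{2} \cdot 2 i\right) + \frac{3^{2}}{2}\right)^{2} = \left(\left(-6 + 4 i \sqrt{2}\right) + \frac{1}{2} \cdot 9\right)^{2} = \left(\left(-6 + 4 i \sqrt{2}\right) + \frac{9}{2}\right)^{2} = \left(- \frac{3}{2} + 4 i \sqrt{2}\right)^{2}$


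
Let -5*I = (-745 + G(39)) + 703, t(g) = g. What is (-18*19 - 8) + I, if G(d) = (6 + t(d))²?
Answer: -3733/5 ≈ -746.60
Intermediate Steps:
G(d) = (6 + d)²
I = -1983/5 (I = -((-745 + (6 + 39)²) + 703)/5 = -((-745 + 45²) + 703)/5 = -((-745 + 2025) + 703)/5 = -(1280 + 703)/5 = -⅕*1983 = -1983/5 ≈ -396.60)
(-18*19 - 8) + I = (-18*19 - 8) - 1983/5 = (-342 - 8) - 1983/5 = -350 - 1983/5 = -3733/5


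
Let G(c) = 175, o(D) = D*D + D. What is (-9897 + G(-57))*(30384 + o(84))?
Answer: -364808328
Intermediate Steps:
o(D) = D + D² (o(D) = D² + D = D + D²)
(-9897 + G(-57))*(30384 + o(84)) = (-9897 + 175)*(30384 + 84*(1 + 84)) = -9722*(30384 + 84*85) = -9722*(30384 + 7140) = -9722*37524 = -364808328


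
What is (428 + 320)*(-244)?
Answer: -182512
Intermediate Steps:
(428 + 320)*(-244) = 748*(-244) = -182512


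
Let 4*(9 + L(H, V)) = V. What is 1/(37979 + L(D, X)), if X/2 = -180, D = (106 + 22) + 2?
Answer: 1/37880 ≈ 2.6399e-5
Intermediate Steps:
D = 130 (D = 128 + 2 = 130)
X = -360 (X = 2*(-180) = -360)
L(H, V) = -9 + V/4
1/(37979 + L(D, X)) = 1/(37979 + (-9 + (¼)*(-360))) = 1/(37979 + (-9 - 90)) = 1/(37979 - 99) = 1/37880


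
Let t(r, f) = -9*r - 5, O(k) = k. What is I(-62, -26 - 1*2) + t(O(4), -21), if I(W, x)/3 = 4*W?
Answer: -785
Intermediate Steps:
t(r, f) = -5 - 9*r
I(W, x) = 12*W (I(W, x) = 3*(4*W) = 12*W)
I(-62, -26 - 1*2) + t(O(4), -21) = 12*(-62) + (-5 - 9*4) = -744 + (-5 - 36) = -744 - 41 = -785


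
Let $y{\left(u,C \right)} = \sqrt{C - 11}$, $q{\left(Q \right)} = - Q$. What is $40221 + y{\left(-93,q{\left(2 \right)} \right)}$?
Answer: $40221 + i \sqrt{13} \approx 40221.0 + 3.6056 i$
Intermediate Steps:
$y{\left(u,C \right)} = \sqrt{-11 + C}$
$40221 + y{\left(-93,q{\left(2 \right)} \right)} = 40221 + \sqrt{-11 - 2} = 40221 + \sqrt{-13} = 40221 + i \sqrt{13}$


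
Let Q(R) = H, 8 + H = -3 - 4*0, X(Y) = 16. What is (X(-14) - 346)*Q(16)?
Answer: 3630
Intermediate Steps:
H = -11 (H = -8 + (-3 - 4*0) = -8 + (-3 + 0) = -8 - 3 = -11)
Q(R) = -11
(X(-14) - 346)*Q(16) = (16 - 346)*(-11) = -330*(-11) = 3630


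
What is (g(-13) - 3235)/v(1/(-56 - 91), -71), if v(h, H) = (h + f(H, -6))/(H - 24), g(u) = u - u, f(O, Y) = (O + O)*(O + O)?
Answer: 45176775/2964107 ≈ 15.241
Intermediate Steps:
f(O, Y) = 4*O² (f(O, Y) = (2*O)*(2*O) = 4*O²)
g(u) = 0
v(h, H) = (h + 4*H²)/(-24 + H) (v(h, H) = (h + 4*H²)/(H - 24) = (h + 4*H²)/(-24 + H))
(g(-13) - 3235)/v(1/(-56 - 91), -71) = (0 - 3235)/(((1/(-56 - 91) + 4*(-71)²)/(-24 - 71))) = -3235*(-95/(1/(-147) + 4*5041)) = -3235*(-95/(-1/147 + 20164)) = -3235/((-1/95*2964107/147)) = -3235/(-2964107/13965) = -3235*(-13965/2964107) = 45176775/2964107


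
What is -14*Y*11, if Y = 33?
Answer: -5082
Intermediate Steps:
-14*Y*11 = -14*33*11 = -462*11 = -5082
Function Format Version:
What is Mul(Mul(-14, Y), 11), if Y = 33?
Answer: -5082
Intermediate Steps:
Mul(Mul(-14, Y), 11) = Mul(Mul(-14, 33), 11) = Mul(-462, 11) = -5082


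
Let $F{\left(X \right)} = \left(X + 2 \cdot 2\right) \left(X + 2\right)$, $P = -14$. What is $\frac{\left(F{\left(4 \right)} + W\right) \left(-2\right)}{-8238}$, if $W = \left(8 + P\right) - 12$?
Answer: $\frac{10}{1373} \approx 0.0072833$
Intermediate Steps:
$W = -18$ ($W = \left(8 - 14\right) - 12 = -6 - 12 = -18$)
$F{\left(X \right)} = \left(2 + X\right) \left(4 + X\right)$ ($F{\left(X \right)} = \left(X + 4\right) \left(2 + X\right) = \left(4 + X\right) \left(2 + X\right) = \left(2 + X\right) \left(4 + X\right)$)
$\frac{\left(F{\left(4 \right)} + W\right) \left(-2\right)}{-8238} = \frac{\left(\left(8 + 4^{2} + 6 \cdot 4\right) - 18\right) \left(-2\right)}{-8238} = \left(\left(8 + 16 + 24\right) - 18\right) \left(-2\right) \left(- \frac{1}{8238}\right) = \left(48 - 18\right) \left(-2\right) \left(- \frac{1}{8238}\right) = 30 \left(-2\right) \left(- \frac{1}{8238}\right) = \left(-60\right) \left(- \frac{1}{8238}\right) = \frac{10}{1373}$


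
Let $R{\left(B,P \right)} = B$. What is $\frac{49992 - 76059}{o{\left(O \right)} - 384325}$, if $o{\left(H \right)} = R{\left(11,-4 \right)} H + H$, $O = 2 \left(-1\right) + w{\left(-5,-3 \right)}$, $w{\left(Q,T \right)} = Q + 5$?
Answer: $\frac{26067}{384349} \approx 0.067821$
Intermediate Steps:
$w{\left(Q,T \right)} = 5 + Q$
$O = -2$ ($O = 2 \left(-1\right) + \left(5 - 5\right) = -2 + 0 = -2$)
$o{\left(H \right)} = 12 H$ ($o{\left(H \right)} = 11 H + H = 12 H$)
$\frac{49992 - 76059}{o{\left(O \right)} - 384325} = \frac{49992 - 76059}{12 \left(-2\right) - 384325} = - \frac{26067}{-24 - 384325} = - \frac{26067}{-384349} = \left(-26067\right) \left(- \frac{1}{384349}\right) = \frac{26067}{384349}$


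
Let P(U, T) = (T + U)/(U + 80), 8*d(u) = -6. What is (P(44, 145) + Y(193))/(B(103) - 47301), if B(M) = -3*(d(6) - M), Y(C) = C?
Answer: -24121/5826729 ≈ -0.0041397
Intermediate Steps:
d(u) = -¾ (d(u) = (⅛)*(-6) = -¾)
P(U, T) = (T + U)/(80 + U)
B(M) = 9/4 + 3*M (B(M) = -3*(-¾ - M) = 9/4 + 3*M)
(P(44, 145) + Y(193))/(B(103) - 47301) = ((145 + 44)/(80 + 44) + 193)/((9/4 + 3*103) - 47301) = (189/124 + 193)/((9/4 + 309) - 47301) = ((1/124)*189 + 193)/(1245/4 - 47301) = (189/124 + 193)/(-187959/4) = (24121/124)*(-4/187959) = -24121/5826729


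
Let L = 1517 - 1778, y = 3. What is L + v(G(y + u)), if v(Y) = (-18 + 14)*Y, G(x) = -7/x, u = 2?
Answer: -1277/5 ≈ -255.40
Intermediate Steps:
v(Y) = -4*Y
L = -261
L + v(G(y + u)) = -261 - (-28)/(3 + 2) = -261 - (-28)/5 = -261 - 4*(-7/5) = -261 + 28/5 = -1277/5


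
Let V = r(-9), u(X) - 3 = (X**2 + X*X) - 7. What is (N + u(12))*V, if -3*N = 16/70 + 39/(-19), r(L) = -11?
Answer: -6245723/1995 ≈ -3130.7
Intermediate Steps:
u(X) = -4 + 2*X**2 (u(X) = 3 + ((X**2 + X*X) - 7) = 3 + ((X**2 + X**2) - 7) = 3 + (2*X**2 - 7) = 3 + (-7 + 2*X**2) = -4 + 2*X**2)
V = -11
N = 1213/1995 (N = -(16/70 + 39/(-19))/3 = -(16*(1/70) + 39*(-1/19))/3 = -(8/35 - 39/19)/3 = -1/3*(-1213/665) = 1213/1995 ≈ 0.60802)
(N + u(12))*V = (1213/1995 + (-4 + 2*12**2))*(-11) = (1213/1995 + (-4 + 2*144))*(-11) = (1213/1995 + (-4 + 288))*(-11) = (1213/1995 + 284)*(-11) = (567793/1995)*(-11) = -6245723/1995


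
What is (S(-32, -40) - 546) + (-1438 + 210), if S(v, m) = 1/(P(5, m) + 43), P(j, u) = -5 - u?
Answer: -138371/78 ≈ -1774.0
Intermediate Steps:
S(v, m) = 1/(38 - m) (S(v, m) = 1/((-5 - m) + 43) = 1/(38 - m))
(S(-32, -40) - 546) + (-1438 + 210) = (-1/(-38 - 40) - 546) + (-1438 + 210) = (-1/(-78) - 546) - 1228 = (-1*(-1/78) - 546) - 1228 = (1/78 - 546) - 1228 = -42587/78 - 1228 = -138371/78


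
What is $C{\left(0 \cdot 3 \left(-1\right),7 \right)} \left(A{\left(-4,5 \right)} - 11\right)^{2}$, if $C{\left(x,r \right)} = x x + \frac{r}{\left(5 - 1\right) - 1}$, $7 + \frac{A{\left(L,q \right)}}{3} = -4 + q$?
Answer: $\frac{5887}{3} \approx 1962.3$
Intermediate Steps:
$A{\left(L,q \right)} = -33 + 3 q$ ($A{\left(L,q \right)} = -21 + 3 \left(-4 + q\right) = -21 + \left(-12 + 3 q\right) = -33 + 3 q$)
$C{\left(x,r \right)} = x^{2} + \frac{r}{3}$ ($C{\left(x,r \right)} = x^{2} + \frac{r}{\left(5 - 1\right) - 1} = x^{2} + \frac{r}{4 - 1} = x^{2} + \frac{r}{3}$)
$C{\left(0 \cdot 3 \left(-1\right),7 \right)} \left(A{\left(-4,5 \right)} - 11\right)^{2} = \left(\left(0 \cdot 3 \left(-1\right)\right)^{2} + \frac{1}{3} \cdot 7\right) \left(\left(-33 + 3 \cdot 5\right) - 11\right)^{2} = \left(\left(0 \left(-3\right)\right)^{2} + \frac{7}{3}\right) \left(\left(-33 + 15\right) - 11\right)^{2} = \left(0^{2} + \frac{7}{3}\right) \left(-18 - 11\right)^{2} = \left(0 + \frac{7}{3}\right) \left(-29\right)^{2} = \frac{7}{3} \cdot 841 = \frac{5887}{3}$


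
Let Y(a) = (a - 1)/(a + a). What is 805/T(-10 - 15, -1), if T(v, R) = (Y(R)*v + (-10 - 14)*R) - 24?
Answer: -161/5 ≈ -32.200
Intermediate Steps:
Y(a) = (-1 + a)/(2*a) (Y(a) = (-1 + a)/((2*a)) = (-1 + a)*(1/(2*a)) = (-1 + a)/(2*a))
T(v, R) = -24 - 24*R + v*(-1 + R)/(2*R) (T(v, R) = (((-1 + R)/(2*R))*v + (-10 - 14)*R) - 24 = (v*(-1 + R)/(2*R) - 24*R) - 24 = (-24*R + v*(-1 + R)/(2*R)) - 24 = -24 - 24*R + v*(-1 + R)/(2*R))
805/T(-10 - 15, -1) = 805/(-24 + (-10 - 15)/2 - 24*(-1) - 1/2*(-10 - 15)/(-1)) = 805/(-24 + (1/2)*(-25) + 24 - 1/2*(-25)*(-1)) = 805/(-24 - 25/2 + 24 - 25/2) = 805/(-25) = 805*(-1/25) = -161/5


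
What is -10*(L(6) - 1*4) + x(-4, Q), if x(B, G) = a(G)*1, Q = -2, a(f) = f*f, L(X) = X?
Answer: -16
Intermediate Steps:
a(f) = f²
x(B, G) = G² (x(B, G) = G²*1 = G²)
-10*(L(6) - 1*4) + x(-4, Q) = -10*(6 - 1*4) + (-2)² = -10*(6 - 4) + 4 = -10*2 + 4 = -20 + 4 = -16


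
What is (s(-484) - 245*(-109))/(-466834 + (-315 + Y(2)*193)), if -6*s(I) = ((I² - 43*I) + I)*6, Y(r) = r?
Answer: 227879/466763 ≈ 0.48821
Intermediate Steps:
s(I) = -I² + 42*I (s(I) = -((I² - 43*I) + I)*6/6 = -(I² - 42*I)*6/6 = -(-252*I + 6*I²)/6 = -I² + 42*I)
(s(-484) - 245*(-109))/(-466834 + (-315 + Y(2)*193)) = (-484*(42 - 1*(-484)) - 245*(-109))/(-466834 + (-315 + 2*193)) = (-484*(42 + 484) + 26705)/(-466834 + (-315 + 386)) = (-484*526 + 26705)/(-466834 + 71) = (-254584 + 26705)/(-466763) = -227879*(-1/466763) = 227879/466763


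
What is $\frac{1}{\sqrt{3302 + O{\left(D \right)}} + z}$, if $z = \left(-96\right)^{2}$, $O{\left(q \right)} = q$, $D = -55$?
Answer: $\frac{9216}{84931409} - \frac{\sqrt{3247}}{84931409} \approx 0.00010784$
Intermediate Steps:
$z = 9216$
$\frac{1}{\sqrt{3302 + O{\left(D \right)}} + z} = \frac{1}{\sqrt{3302 - 55} + 9216} = \frac{1}{\sqrt{3247} + 9216} = \frac{1}{9216 + \sqrt{3247}}$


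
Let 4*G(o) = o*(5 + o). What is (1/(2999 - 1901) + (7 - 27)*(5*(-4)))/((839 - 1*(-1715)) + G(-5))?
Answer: 439201/2804292 ≈ 0.15662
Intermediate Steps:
G(o) = o*(5 + o)/4 (G(o) = (o*(5 + o))/4 = o*(5 + o)/4)
(1/(2999 - 1901) + (7 - 27)*(5*(-4)))/((839 - 1*(-1715)) + G(-5)) = (1/(2999 - 1901) + (7 - 27)*(5*(-4)))/((839 - 1*(-1715)) + (¼)*(-5)*(5 - 5)) = (1/1098 - 20*(-20))/((839 + 1715) + (¼)*(-5)*0) = (1/1098 + 400)/(2554 + 0) = (439201/1098)/2554 = (439201/1098)*(1/2554) = 439201/2804292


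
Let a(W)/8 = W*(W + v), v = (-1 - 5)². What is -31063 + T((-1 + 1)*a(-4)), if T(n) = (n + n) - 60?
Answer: -31123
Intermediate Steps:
v = 36 (v = (-6)² = 36)
a(W) = 8*W*(36 + W) (a(W) = 8*(W*(W + 36)) = 8*(W*(36 + W)) = 8*W*(36 + W))
T(n) = -60 + 2*n (T(n) = 2*n - 60 = -60 + 2*n)
-31063 + T((-1 + 1)*a(-4)) = -31063 + (-60 + 2*((-1 + 1)*(8*(-4)*(36 - 4)))) = -31063 + (-60 + 2*(0*(8*(-4)*32))) = -31063 + (-60 + 2*(0*(-1024))) = -31063 + (-60 + 2*0) = -31063 + (-60 + 0) = -31063 - 60 = -31123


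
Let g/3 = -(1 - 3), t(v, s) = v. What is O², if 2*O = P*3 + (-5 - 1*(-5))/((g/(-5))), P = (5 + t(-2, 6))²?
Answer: 729/4 ≈ 182.25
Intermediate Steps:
g = 6 (g = 3*(-(1 - 3)) = 3*(-1*(-2)) = 3*2 = 6)
P = 9 (P = (5 - 2)² = 3² = 9)
O = 27/2 (O = (9*3 + (-5 - 1*(-5))/((6/(-5))))/2 = (27 + (-5 + 5)/((6*(-⅕))))/2 = (27 + 0/(-6/5))/2 = (27 + 0*(-⅚))/2 = (27 + 0)/2 = (½)*27 = 27/2 ≈ 13.500)
O² = (27/2)² = 729/4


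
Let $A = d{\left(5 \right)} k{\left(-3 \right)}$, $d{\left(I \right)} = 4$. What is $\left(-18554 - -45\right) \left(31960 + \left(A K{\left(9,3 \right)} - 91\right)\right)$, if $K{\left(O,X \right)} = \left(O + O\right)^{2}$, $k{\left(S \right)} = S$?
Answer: $-517900329$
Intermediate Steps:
$A = -12$ ($A = 4 \left(-3\right) = -12$)
$K{\left(O,X \right)} = 4 O^{2}$ ($K{\left(O,X \right)} = \left(2 O\right)^{2} = 4 O^{2}$)
$\left(-18554 - -45\right) \left(31960 + \left(A K{\left(9,3 \right)} - 91\right)\right) = \left(-18554 - -45\right) \left(31960 - \left(91 + 12 \cdot 4 \cdot 9^{2}\right)\right) = \left(-18554 + \left(96 - 51\right)\right) \left(31960 - \left(91 + 12 \cdot 4 \cdot 81\right)\right) = \left(-18554 + 45\right) \left(31960 - 3979\right) = - 18509 \left(31960 - 3979\right) = \left(-18509\right) 27981 = -517900329$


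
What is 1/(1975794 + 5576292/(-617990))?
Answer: 308995/610507678884 ≈ 5.0613e-7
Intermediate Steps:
1/(1975794 + 5576292/(-617990)) = 1/(1975794 + 5576292*(-1/617990)) = 1/(1975794 - 2788146/308995) = 1/(610507678884/308995) = 308995/610507678884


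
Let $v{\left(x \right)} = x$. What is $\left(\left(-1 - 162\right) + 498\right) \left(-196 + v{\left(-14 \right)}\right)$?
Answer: $-70350$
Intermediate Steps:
$\left(\left(-1 - 162\right) + 498\right) \left(-196 + v{\left(-14 \right)}\right) = \left(\left(-1 - 162\right) + 498\right) \left(-196 - 14\right) = \left(-163 + 498\right) \left(-210\right) = 335 \left(-210\right) = -70350$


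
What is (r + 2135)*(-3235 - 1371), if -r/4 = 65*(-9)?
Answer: -20611850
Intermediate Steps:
r = 2340 (r = -260*(-9) = -4*(-585) = 2340)
(r + 2135)*(-3235 - 1371) = (2340 + 2135)*(-3235 - 1371) = 4475*(-4606) = -20611850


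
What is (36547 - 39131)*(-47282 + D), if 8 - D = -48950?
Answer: -4330784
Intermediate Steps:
D = 48958 (D = 8 - 1*(-48950) = 8 + 48950 = 48958)
(36547 - 39131)*(-47282 + D) = (36547 - 39131)*(-47282 + 48958) = -2584*1676 = -4330784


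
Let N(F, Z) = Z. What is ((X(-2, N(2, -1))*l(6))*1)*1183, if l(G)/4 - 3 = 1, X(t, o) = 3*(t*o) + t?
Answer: 75712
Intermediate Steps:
X(t, o) = t + 3*o*t (X(t, o) = 3*(o*t) + t = 3*o*t + t = t + 3*o*t)
l(G) = 16 (l(G) = 12 + 4*1 = 12 + 4 = 16)
((X(-2, N(2, -1))*l(6))*1)*1183 = ((-2*(1 + 3*(-1))*16)*1)*1183 = ((-2*(1 - 3)*16)*1)*1183 = ((-2*(-2)*16)*1)*1183 = ((4*16)*1)*1183 = (64*1)*1183 = 64*1183 = 75712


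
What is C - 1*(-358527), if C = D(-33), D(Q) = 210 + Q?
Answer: 358704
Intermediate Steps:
C = 177 (C = 210 - 33 = 177)
C - 1*(-358527) = 177 - 1*(-358527) = 177 + 358527 = 358704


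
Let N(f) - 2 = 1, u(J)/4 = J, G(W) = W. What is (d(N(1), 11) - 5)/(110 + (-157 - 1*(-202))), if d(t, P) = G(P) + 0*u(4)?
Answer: 6/155 ≈ 0.038710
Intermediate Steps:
u(J) = 4*J
N(f) = 3 (N(f) = 2 + 1 = 3)
d(t, P) = P (d(t, P) = P + 0*(4*4) = P + 0*16 = P + 0 = P)
(d(N(1), 11) - 5)/(110 + (-157 - 1*(-202))) = (11 - 5)/(110 + (-157 - 1*(-202))) = 6/(110 + (-157 + 202)) = 6/(110 + 45) = 6/155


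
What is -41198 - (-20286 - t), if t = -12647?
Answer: -33559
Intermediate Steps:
-41198 - (-20286 - t) = -41198 - (-20286 - 1*(-12647)) = -41198 - (-20286 + 12647) = -41198 - 1*(-7639) = -41198 + 7639 = -33559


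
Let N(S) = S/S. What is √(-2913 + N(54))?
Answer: 4*I*√182 ≈ 53.963*I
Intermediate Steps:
N(S) = 1
√(-2913 + N(54)) = √(-2913 + 1) = √(-2912) = 4*I*√182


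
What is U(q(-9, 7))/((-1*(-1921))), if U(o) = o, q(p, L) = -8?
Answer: -8/1921 ≈ -0.0041645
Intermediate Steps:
U(q(-9, 7))/((-1*(-1921))) = -8/((-1*(-1921))) = -8/1921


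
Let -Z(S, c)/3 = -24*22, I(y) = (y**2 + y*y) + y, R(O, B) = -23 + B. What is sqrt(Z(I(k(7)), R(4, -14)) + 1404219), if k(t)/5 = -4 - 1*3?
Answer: sqrt(1405803) ≈ 1185.7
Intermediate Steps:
k(t) = -35 (k(t) = 5*(-4 - 1*3) = 5*(-4 - 3) = 5*(-7) = -35)
I(y) = y + 2*y**2 (I(y) = (y**2 + y**2) + y = 2*y**2 + y = y + 2*y**2)
Z(S, c) = 1584 (Z(S, c) = -(-72)*22 = -3*(-528) = 1584)
sqrt(Z(I(k(7)), R(4, -14)) + 1404219) = sqrt(1584 + 1404219) = sqrt(1405803)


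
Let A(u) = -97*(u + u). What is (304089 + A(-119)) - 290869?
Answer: 36306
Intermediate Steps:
A(u) = -194*u
(304089 + A(-119)) - 290869 = (304089 - 194*(-119)) - 290869 = (304089 + 23086) - 290869 = 327175 - 290869 = 36306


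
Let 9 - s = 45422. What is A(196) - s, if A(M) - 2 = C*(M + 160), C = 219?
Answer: 123379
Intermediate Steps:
s = -45413 (s = 9 - 1*45422 = 9 - 45422 = -45413)
A(M) = 35042 + 219*M (A(M) = 2 + 219*(M + 160) = 2 + 219*(160 + M) = 2 + (35040 + 219*M) = 35042 + 219*M)
A(196) - s = (35042 + 219*196) - 1*(-45413) = (35042 + 42924) + 45413 = 77966 + 45413 = 123379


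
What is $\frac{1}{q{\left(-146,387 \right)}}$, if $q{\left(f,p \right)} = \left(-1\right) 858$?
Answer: $- \frac{1}{858} \approx -0.0011655$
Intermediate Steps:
$q{\left(f,p \right)} = -858$
$\frac{1}{q{\left(-146,387 \right)}} = \frac{1}{-858} = - \frac{1}{858}$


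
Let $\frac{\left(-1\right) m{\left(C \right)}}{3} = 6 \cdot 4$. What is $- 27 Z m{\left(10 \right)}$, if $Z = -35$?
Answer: $-68040$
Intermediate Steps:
$m{\left(C \right)} = -72$ ($m{\left(C \right)} = - 3 \cdot 6 \cdot 4 = \left(-3\right) 24 = -72$)
$- 27 Z m{\left(10 \right)} = \left(-27\right) \left(-35\right) \left(-72\right) = 945 \left(-72\right) = -68040$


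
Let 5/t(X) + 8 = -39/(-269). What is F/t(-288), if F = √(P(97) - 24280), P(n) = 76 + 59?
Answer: -2113*I*√24145/1345 ≈ -244.11*I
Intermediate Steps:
P(n) = 135
t(X) = -1345/2113 (t(X) = 5/(-8 - 39/(-269)) = 5/(-8 - 39*(-1/269)) = 5/(-8 + 39/269) = 5/(-2113/269) = 5*(-269/2113) = -1345/2113)
F = I*√24145 (F = √(135 - 24280) = √(-24145) = I*√24145 ≈ 155.39*I)
F/t(-288) = (I*√24145)/(-1345/2113) = (I*√24145)*(-2113/1345) = -2113*I*√24145/1345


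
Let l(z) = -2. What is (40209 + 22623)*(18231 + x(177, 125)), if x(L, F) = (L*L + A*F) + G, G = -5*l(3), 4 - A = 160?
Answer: 1889358240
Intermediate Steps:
A = -156 (A = 4 - 1*160 = 4 - 160 = -156)
G = 10 (G = -5*(-2) = 10)
x(L, F) = 10 + L**2 - 156*F (x(L, F) = (L*L - 156*F) + 10 = (L**2 - 156*F) + 10 = 10 + L**2 - 156*F)
(40209 + 22623)*(18231 + x(177, 125)) = (40209 + 22623)*(18231 + (10 + 177**2 - 156*125)) = 62832*(18231 + (10 + 31329 - 19500)) = 62832*(18231 + 11839) = 62832*30070 = 1889358240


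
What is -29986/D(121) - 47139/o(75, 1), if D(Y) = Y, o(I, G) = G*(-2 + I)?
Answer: -717527/803 ≈ -893.56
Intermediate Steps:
-29986/D(121) - 47139/o(75, 1) = -29986/121 - 47139/(-2 + 75) = -29986*1/121 - 47139/(1*73) = -2726/11 - 47139/73 = -717527/803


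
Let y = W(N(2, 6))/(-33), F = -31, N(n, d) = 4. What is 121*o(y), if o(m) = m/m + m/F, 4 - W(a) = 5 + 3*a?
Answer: 11110/93 ≈ 119.46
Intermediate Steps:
W(a) = -1 - 3*a (W(a) = 4 - (5 + 3*a) = 4 + (-5 - 3*a) = -1 - 3*a)
y = 13/33 (y = (-1 - 3*4)/(-33) = (-1 - 12)*(-1/33) = -13*(-1/33) = 13/33 ≈ 0.39394)
o(m) = 1 - m/31 (o(m) = m/m + m/(-31) = 1 + m*(-1/31) = 1 - m/31)
121*o(y) = 121*(1 - 1/31*13/33) = 121*(1 - 13/1023) = 121*(1010/1023) = 11110/93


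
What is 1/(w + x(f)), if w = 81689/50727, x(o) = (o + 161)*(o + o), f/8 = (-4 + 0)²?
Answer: 50727/3753068057 ≈ 1.3516e-5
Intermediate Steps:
f = 128 (f = 8*(-4 + 0)² = 8*(-4)² = 8*16 = 128)
x(o) = 2*o*(161 + o) (x(o) = (161 + o)*(2*o) = 2*o*(161 + o))
w = 81689/50727 (w = 81689*(1/50727) = 81689/50727 ≈ 1.6104)
1/(w + x(f)) = 1/(81689/50727 + 2*128*(161 + 128)) = 1/(81689/50727 + 2*128*289) = 1/(81689/50727 + 73984) = 1/(3753068057/50727) = 50727/3753068057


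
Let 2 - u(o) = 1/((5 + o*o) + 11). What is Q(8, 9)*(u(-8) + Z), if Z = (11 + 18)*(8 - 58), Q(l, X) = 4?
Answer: -115841/20 ≈ -5792.0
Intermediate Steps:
u(o) = 2 - 1/(16 + o²) (u(o) = 2 - 1/((5 + o*o) + 11) = 2 - 1/((5 + o²) + 11) = 2 - 1/(16 + o²))
Z = -1450 (Z = 29*(-50) = -1450)
Q(8, 9)*(u(-8) + Z) = 4*((31 + 2*(-8)²)/(16 + (-8)²) - 1450) = 4*((31 + 2*64)/(16 + 64) - 1450) = 4*((31 + 128)/80 - 1450) = 4*((1/80)*159 - 1450) = 4*(159/80 - 1450) = 4*(-115841/80) = -115841/20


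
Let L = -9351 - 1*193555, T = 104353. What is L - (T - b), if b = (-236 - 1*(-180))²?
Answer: -304123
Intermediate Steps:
b = 3136 (b = (-236 + 180)² = (-56)² = 3136)
L = -202906 (L = -9351 - 193555 = -202906)
L - (T - b) = -202906 - (104353 - 1*3136) = -202906 - (104353 - 3136) = -202906 - 1*101217 = -202906 - 101217 = -304123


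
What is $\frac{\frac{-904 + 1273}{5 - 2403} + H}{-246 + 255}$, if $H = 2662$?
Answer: $\frac{6383107}{21582} \approx 295.76$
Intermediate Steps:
$\frac{\frac{-904 + 1273}{5 - 2403} + H}{-246 + 255} = \frac{\frac{-904 + 1273}{5 - 2403} + 2662}{-246 + 255} = \frac{\frac{369}{-2398} + 2662}{9} = \left(369 \left(- \frac{1}{2398}\right) + 2662\right) \frac{1}{9} = \left(- \frac{369}{2398} + 2662\right) \frac{1}{9} = \frac{6383107}{2398} \cdot \frac{1}{9} = \frac{6383107}{21582}$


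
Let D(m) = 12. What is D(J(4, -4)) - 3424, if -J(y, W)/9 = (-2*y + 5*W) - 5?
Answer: -3412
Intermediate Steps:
J(y, W) = 45 - 45*W + 18*y (J(y, W) = -9*((-2*y + 5*W) - 5) = -9*(-5 - 2*y + 5*W) = 45 - 45*W + 18*y)
D(J(4, -4)) - 3424 = 12 - 3424 = -3412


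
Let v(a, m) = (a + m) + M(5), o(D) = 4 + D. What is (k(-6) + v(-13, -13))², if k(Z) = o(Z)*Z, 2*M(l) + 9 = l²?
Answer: 36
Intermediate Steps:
M(l) = -9/2 + l²/2
v(a, m) = 8 + a + m (v(a, m) = (a + m) + (-9/2 + (½)*5²) = (a + m) + (-9/2 + (½)*25) = (a + m) + (-9/2 + 25/2) = (a + m) + 8 = 8 + a + m)
k(Z) = Z*(4 + Z) (k(Z) = (4 + Z)*Z = Z*(4 + Z))
(k(-6) + v(-13, -13))² = (-6*(4 - 6) + (8 - 13 - 13))² = (-6*(-2) - 18)² = (12 - 18)² = (-6)² = 36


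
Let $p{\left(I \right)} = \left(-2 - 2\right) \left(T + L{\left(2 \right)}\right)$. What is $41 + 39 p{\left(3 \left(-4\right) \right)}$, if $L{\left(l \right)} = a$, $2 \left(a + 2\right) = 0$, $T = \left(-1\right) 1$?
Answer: $509$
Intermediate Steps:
$T = -1$
$a = -2$ ($a = -2 + \frac{1}{2} \cdot 0 = -2 + 0 = -2$)
$L{\left(l \right)} = -2$
$p{\left(I \right)} = 12$ ($p{\left(I \right)} = \left(-2 - 2\right) \left(-1 - 2\right) = \left(-4\right) \left(-3\right) = 12$)
$41 + 39 p{\left(3 \left(-4\right) \right)} = 41 + 39 \cdot 12 = 41 + 468 = 509$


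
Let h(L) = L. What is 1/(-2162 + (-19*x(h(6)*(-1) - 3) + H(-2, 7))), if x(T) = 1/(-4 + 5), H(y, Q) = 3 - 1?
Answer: -1/2179 ≈ -0.00045893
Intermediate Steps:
H(y, Q) = 2
x(T) = 1 (x(T) = 1/1 = 1)
1/(-2162 + (-19*x(h(6)*(-1) - 3) + H(-2, 7))) = 1/(-2162 + (-19*1 + 2)) = 1/(-2162 + (-19 + 2)) = 1/(-2162 - 17) = 1/(-2179) = -1/2179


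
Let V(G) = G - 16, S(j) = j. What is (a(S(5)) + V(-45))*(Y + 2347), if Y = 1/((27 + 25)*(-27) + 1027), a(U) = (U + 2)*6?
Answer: -16811542/377 ≈ -44593.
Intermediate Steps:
V(G) = -16 + G
a(U) = 12 + 6*U (a(U) = (2 + U)*6 = 12 + 6*U)
Y = -1/377 (Y = 1/(52*(-27) + 1027) = 1/(-1404 + 1027) = 1/(-377) = -1/377 ≈ -0.0026525)
(a(S(5)) + V(-45))*(Y + 2347) = ((12 + 6*5) + (-16 - 45))*(-1/377 + 2347) = ((12 + 30) - 61)*(884818/377) = (42 - 61)*(884818/377) = -19*884818/377 = -16811542/377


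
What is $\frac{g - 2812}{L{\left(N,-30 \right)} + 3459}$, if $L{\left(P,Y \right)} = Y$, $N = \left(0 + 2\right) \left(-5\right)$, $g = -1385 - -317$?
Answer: $- \frac{3880}{3429} \approx -1.1315$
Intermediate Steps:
$g = -1068$ ($g = -1385 + 317 = -1068$)
$N = -10$ ($N = 2 \left(-5\right) = -10$)
$\frac{g - 2812}{L{\left(N,-30 \right)} + 3459} = \frac{-1068 - 2812}{-30 + 3459} = - \frac{3880}{3429}$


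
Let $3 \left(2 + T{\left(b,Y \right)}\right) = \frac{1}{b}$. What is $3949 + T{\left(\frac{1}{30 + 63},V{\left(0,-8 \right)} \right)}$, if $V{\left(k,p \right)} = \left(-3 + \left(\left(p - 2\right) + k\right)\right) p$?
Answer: $3978$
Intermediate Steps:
$V{\left(k,p \right)} = p \left(-5 + k + p\right)$ ($V{\left(k,p \right)} = \left(-3 + \left(\left(-2 + p\right) + k\right)\right) p = \left(-3 + \left(-2 + k + p\right)\right) p = \left(-5 + k + p\right) p = p \left(-5 + k + p\right)$)
$T{\left(b,Y \right)} = -2 + \frac{1}{3 b}$
$3949 + T{\left(\frac{1}{30 + 63},V{\left(0,-8 \right)} \right)} = 3949 - \left(2 - \frac{1}{3 \frac{1}{30 + 63}}\right) = 3949 - \left(2 - \frac{1}{3 \cdot \frac{1}{93}}\right) = 3949 - \left(2 - \frac{\frac{1}{\frac{1}{93}}}{3}\right) = 3949 + \left(-2 + \frac{1}{3} \cdot 93\right) = 3949 + \left(-2 + 31\right) = 3949 + 29 = 3978$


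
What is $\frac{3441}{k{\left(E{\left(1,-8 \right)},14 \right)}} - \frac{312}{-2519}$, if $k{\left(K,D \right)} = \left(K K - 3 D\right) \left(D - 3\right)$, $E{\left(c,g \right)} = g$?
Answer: $\frac{794853}{55418} \approx 14.343$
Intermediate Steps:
$k{\left(K,D \right)} = \left(-3 + D\right) \left(K^{2} - 3 D\right)$ ($k{\left(K,D \right)} = \left(K^{2} - 3 D\right) \left(-3 + D\right) = \left(-3 + D\right) \left(K^{2} - 3 D\right)$)
$\frac{3441}{k{\left(E{\left(1,-8 \right)},14 \right)}} - \frac{312}{-2519} = \frac{3441}{- 3 \cdot 14^{2} - 3 \left(-8\right)^{2} + 9 \cdot 14 + 14 \left(-8\right)^{2}} - \frac{312}{-2519} = \frac{3441}{\left(-3\right) 196 - 192 + 126 + 14 \cdot 64} - - \frac{312}{2519} = \frac{3441}{-588 - 192 + 126 + 896} + \frac{312}{2519} = \frac{3441}{242} + \frac{312}{2519} = \frac{794853}{55418}$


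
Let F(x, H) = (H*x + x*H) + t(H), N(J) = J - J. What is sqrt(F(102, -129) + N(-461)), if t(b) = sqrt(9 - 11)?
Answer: sqrt(-26316 + I*sqrt(2)) ≈ 0.0044 + 162.22*I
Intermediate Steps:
t(b) = I*sqrt(2) (t(b) = sqrt(-2) = I*sqrt(2))
N(J) = 0
F(x, H) = I*sqrt(2) + 2*H*x (F(x, H) = (H*x + x*H) + I*sqrt(2) = (H*x + H*x) + I*sqrt(2) = 2*H*x + I*sqrt(2) = I*sqrt(2) + 2*H*x)
sqrt(F(102, -129) + N(-461)) = sqrt((I*sqrt(2) + 2*(-129)*102) + 0) = sqrt((I*sqrt(2) - 26316) + 0) = sqrt((-26316 + I*sqrt(2)) + 0) = sqrt(-26316 + I*sqrt(2))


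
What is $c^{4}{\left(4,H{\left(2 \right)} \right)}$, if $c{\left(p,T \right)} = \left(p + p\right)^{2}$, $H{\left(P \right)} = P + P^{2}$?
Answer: $16777216$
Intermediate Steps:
$c{\left(p,T \right)} = 4 p^{2}$ ($c{\left(p,T \right)} = \left(2 p\right)^{2} = 4 p^{2}$)
$c^{4}{\left(4,H{\left(2 \right)} \right)} = \left(4 \cdot 4^{2}\right)^{4} = \left(4 \cdot 16\right)^{4} = 64^{4} = 16777216$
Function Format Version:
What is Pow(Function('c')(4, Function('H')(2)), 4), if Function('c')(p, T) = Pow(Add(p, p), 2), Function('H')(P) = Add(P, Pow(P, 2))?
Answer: 16777216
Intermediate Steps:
Function('c')(p, T) = Mul(4, Pow(p, 2)) (Function('c')(p, T) = Pow(Mul(2, p), 2) = Mul(4, Pow(p, 2)))
Pow(Function('c')(4, Function('H')(2)), 4) = Pow(Mul(4, Pow(4, 2)), 4) = Pow(Mul(4, 16), 4) = Pow(64, 4) = 16777216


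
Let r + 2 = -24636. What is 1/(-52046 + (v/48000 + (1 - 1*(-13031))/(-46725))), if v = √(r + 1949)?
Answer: -5171371567738880000/269150646954062981058809 - 6210064000*I*√2521/269150646954062981058809 ≈ -1.9214e-5 - 1.1585e-12*I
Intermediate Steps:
r = -24638 (r = -2 - 24636 = -24638)
v = 3*I*√2521 (v = √(-24638 + 1949) = √(-22689) = 3*I*√2521 ≈ 150.63*I)
1/(-52046 + (v/48000 + (1 - 1*(-13031))/(-46725))) = 1/(-52046 + ((3*I*√2521)/48000 + (1 - 1*(-13031))/(-46725))) = 1/(-52046 + ((3*I*√2521)*(1/48000) + (1 + 13031)*(-1/46725))) = 1/(-52046 + (I*√2521/16000 + 13032*(-1/46725))) = 1/(-52046 + (I*√2521/16000 - 4344/15575)) = 1/(-52046 + (-4344/15575 + I*√2521/16000)) = 1/(-810620794/15575 + I*√2521/16000)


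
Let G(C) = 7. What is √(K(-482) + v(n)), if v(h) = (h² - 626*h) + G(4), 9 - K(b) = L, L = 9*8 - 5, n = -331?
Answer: 2*√79179 ≈ 562.78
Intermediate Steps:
L = 67 (L = 72 - 5 = 67)
K(b) = -58 (K(b) = 9 - 1*67 = 9 - 67 = -58)
v(h) = 7 + h² - 626*h (v(h) = (h² - 626*h) + 7 = 7 + h² - 626*h)
√(K(-482) + v(n)) = √(-58 + (7 + (-331)² - 626*(-331))) = √(-58 + (7 + 109561 + 207206)) = √(-58 + 316774) = √316716 = 2*√79179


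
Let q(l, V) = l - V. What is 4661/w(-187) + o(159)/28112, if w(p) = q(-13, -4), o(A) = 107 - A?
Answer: -32757625/63252 ≈ -517.89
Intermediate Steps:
w(p) = -9 (w(p) = -13 - 1*(-4) = -13 + 4 = -9)
4661/w(-187) + o(159)/28112 = 4661/(-9) + (107 - 1*159)/28112 = 4661*(-⅑) + (107 - 159)*(1/28112) = -4661/9 - 52*1/28112 = -4661/9 - 13/7028 = -32757625/63252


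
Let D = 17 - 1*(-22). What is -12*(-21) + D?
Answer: 291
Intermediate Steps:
D = 39 (D = 17 + 22 = 39)
-12*(-21) + D = -12*(-21) + 39 = 252 + 39 = 291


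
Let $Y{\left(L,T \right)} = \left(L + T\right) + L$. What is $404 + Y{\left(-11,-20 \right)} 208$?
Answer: $-8332$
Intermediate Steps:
$Y{\left(L,T \right)} = T + 2 L$
$404 + Y{\left(-11,-20 \right)} 208 = 404 + \left(-20 + 2 \left(-11\right)\right) 208 = 404 + \left(-20 - 22\right) 208 = 404 - 8736 = -8332$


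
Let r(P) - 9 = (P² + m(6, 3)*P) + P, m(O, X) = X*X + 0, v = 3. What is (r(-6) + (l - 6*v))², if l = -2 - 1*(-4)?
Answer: 961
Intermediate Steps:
m(O, X) = X² (m(O, X) = X² + 0 = X²)
l = 2 (l = -2 + 4 = 2)
r(P) = 9 + P² + 10*P (r(P) = 9 + ((P² + 3²*P) + P) = 9 + ((P² + 9*P) + P) = 9 + (P² + 10*P) = 9 + P² + 10*P)
(r(-6) + (l - 6*v))² = ((9 + (-6)² + 10*(-6)) + (2 - 6*3))² = ((9 + 36 - 60) + (2 - 18))² = (-15 - 16)² = (-31)² = 961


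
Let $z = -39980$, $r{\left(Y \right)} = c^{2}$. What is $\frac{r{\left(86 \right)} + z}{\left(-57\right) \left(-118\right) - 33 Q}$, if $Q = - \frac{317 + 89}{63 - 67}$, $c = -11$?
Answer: $- \frac{79718}{6753} \approx -11.805$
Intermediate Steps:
$r{\left(Y \right)} = 121$ ($r{\left(Y \right)} = \left(-11\right)^{2} = 121$)
$Q = \frac{203}{2}$ ($Q = - \frac{406}{-4} = - \frac{406 \left(-1\right)}{4} = \left(-1\right) \left(- \frac{203}{2}\right) = \frac{203}{2} \approx 101.5$)
$\frac{r{\left(86 \right)} + z}{\left(-57\right) \left(-118\right) - 33 Q} = \frac{121 - 39980}{\left(-57\right) \left(-118\right) - \frac{6699}{2}} = - \frac{39859}{6726 - \frac{6699}{2}} = - \frac{39859}{\frac{6753}{2}} = \left(-39859\right) \frac{2}{6753} = - \frac{79718}{6753}$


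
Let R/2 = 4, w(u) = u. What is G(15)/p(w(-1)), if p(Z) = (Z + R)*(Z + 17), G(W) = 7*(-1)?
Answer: -1/16 ≈ -0.062500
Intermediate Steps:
G(W) = -7
R = 8 (R = 2*4 = 8)
p(Z) = (8 + Z)*(17 + Z) (p(Z) = (Z + 8)*(Z + 17) = (8 + Z)*(17 + Z))
G(15)/p(w(-1)) = -7/(136 + (-1)**2 + 25*(-1)) = -7/(136 + 1 - 25) = -7/112 = -7*1/112 = -1/16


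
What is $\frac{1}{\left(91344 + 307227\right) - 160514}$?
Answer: $\frac{1}{238057} \approx 4.2007 \cdot 10^{-6}$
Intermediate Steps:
$\frac{1}{\left(91344 + 307227\right) - 160514} = \frac{1}{398571 - 160514} = \frac{1}{238057}$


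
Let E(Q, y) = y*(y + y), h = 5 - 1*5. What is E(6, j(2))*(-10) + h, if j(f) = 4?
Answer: -320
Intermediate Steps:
h = 0 (h = 5 - 5 = 0)
E(Q, y) = 2*y**2 (E(Q, y) = y*(2*y) = 2*y**2)
E(6, j(2))*(-10) + h = (2*4**2)*(-10) + 0 = (2*16)*(-10) + 0 = 32*(-10) + 0 = -320 + 0 = -320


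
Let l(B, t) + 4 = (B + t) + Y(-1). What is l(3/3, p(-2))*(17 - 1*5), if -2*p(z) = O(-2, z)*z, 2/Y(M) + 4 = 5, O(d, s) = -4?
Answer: -60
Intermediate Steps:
Y(M) = 2 (Y(M) = 2/(-4 + 5) = 2/1 = 2*1 = 2)
p(z) = 2*z (p(z) = -(-2)*z = 2*z)
l(B, t) = -2 + B + t (l(B, t) = -4 + ((B + t) + 2) = -4 + (2 + B + t) = -2 + B + t)
l(3/3, p(-2))*(17 - 1*5) = (-2 + 3/3 + 2*(-2))*(17 - 1*5) = (-2 + 3*(⅓) - 4)*(17 - 5) = (-2 + 1 - 4)*12 = -5*12 = -60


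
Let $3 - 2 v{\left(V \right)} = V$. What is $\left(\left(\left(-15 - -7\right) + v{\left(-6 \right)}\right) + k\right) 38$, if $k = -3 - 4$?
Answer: $-399$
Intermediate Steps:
$v{\left(V \right)} = \frac{3}{2} - \frac{V}{2}$
$k = -7$ ($k = -3 - 4 = -7$)
$\left(\left(\left(-15 - -7\right) + v{\left(-6 \right)}\right) + k\right) 38 = \left(\left(\left(-15 - -7\right) + \left(\frac{3}{2} - -3\right)\right) - 7\right) 38 = \left(\left(\left(-15 + 7\right) + \left(\frac{3}{2} + 3\right)\right) - 7\right) 38 = \left(\left(-8 + \frac{9}{2}\right) - 7\right) 38 = \left(- \frac{7}{2} - 7\right) 38 = \left(- \frac{21}{2}\right) 38 = -399$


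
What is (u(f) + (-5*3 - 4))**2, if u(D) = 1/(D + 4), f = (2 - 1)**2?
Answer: 8836/25 ≈ 353.44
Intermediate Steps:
f = 1 (f = 1**2 = 1)
u(D) = 1/(4 + D)
(u(f) + (-5*3 - 4))**2 = (1/(4 + 1) + (-5*3 - 4))**2 = (1/5 + (-15 - 4))**2 = (1/5 - 19)**2 = (-94/5)**2 = 8836/25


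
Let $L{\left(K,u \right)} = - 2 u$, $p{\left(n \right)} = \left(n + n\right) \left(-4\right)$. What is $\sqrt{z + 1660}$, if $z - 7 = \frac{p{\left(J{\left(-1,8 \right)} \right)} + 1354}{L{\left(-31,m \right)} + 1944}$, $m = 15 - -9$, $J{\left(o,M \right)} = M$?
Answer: $\frac{\sqrt{41631973}}{158} \approx 40.837$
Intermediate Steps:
$p{\left(n \right)} = - 8 n$ ($p{\left(n \right)} = 2 n \left(-4\right) = - 8 n$)
$m = 24$ ($m = 15 + 9 = 24$)
$z = \frac{2427}{316}$ ($z = 7 + \frac{\left(-8\right) 8 + 1354}{\left(-2\right) 24 + 1944} = 7 + \frac{-64 + 1354}{-48 + 1944} = 7 + \frac{1290}{1896} = 7 + 1290 \cdot \frac{1}{1896} = 7 + \frac{215}{316} = \frac{2427}{316} \approx 7.6804$)
$\sqrt{z + 1660} = \sqrt{\frac{2427}{316} + 1660} = \sqrt{\frac{526987}{316}} = \frac{\sqrt{41631973}}{158}$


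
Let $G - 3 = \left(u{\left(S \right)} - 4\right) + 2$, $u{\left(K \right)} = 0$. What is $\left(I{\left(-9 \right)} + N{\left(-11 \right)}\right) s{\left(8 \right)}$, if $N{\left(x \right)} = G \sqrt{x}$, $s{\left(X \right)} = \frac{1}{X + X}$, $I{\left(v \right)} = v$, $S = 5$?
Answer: $- \frac{9}{16} + \frac{i \sqrt{11}}{16} \approx -0.5625 + 0.20729 i$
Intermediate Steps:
$G = 1$ ($G = 3 + \left(\left(0 - 4\right) + 2\right) = 3 + \left(-4 + 2\right) = 3 - 2 = 1$)
$s{\left(X \right)} = \frac{1}{2 X}$
$N{\left(x \right)} = \sqrt{x}$ ($N{\left(x \right)} = 1 \sqrt{x} = \sqrt{x}$)
$\left(I{\left(-9 \right)} + N{\left(-11 \right)}\right) s{\left(8 \right)} = \left(-9 + \sqrt{-11}\right) \frac{1}{2 \cdot 8} = \left(-9 + i \sqrt{11}\right) \frac{1}{2} \cdot \frac{1}{8} = \left(-9 + i \sqrt{11}\right) \frac{1}{16} = - \frac{9}{16} + \frac{i \sqrt{11}}{16}$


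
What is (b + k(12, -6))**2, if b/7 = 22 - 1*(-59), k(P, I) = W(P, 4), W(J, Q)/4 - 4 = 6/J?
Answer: 342225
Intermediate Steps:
W(J, Q) = 16 + 24/J (W(J, Q) = 16 + 4*(6/J) = 16 + 24/J)
k(P, I) = 16 + 24/P
b = 567 (b = 7*(22 - 1*(-59)) = 7*(22 + 59) = 7*81 = 567)
(b + k(12, -6))**2 = (567 + (16 + 24/12))**2 = (567 + (16 + 24*(1/12)))**2 = (567 + (16 + 2))**2 = (567 + 18)**2 = 585**2 = 342225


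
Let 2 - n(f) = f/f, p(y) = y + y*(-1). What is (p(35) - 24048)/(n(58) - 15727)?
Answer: 4008/2621 ≈ 1.5292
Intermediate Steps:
p(y) = 0 (p(y) = y - y = 0)
n(f) = 1 (n(f) = 2 - f/f = 2 - 1*1 = 2 - 1 = 1)
(p(35) - 24048)/(n(58) - 15727) = (0 - 24048)/(1 - 15727) = -24048/(-15726) = -24048*(-1/15726) = 4008/2621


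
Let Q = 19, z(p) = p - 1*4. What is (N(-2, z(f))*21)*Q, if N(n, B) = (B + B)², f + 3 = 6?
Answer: 1596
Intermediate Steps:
f = 3 (f = -3 + 6 = 3)
z(p) = -4 + p (z(p) = p - 4 = -4 + p)
N(n, B) = 4*B² (N(n, B) = (2*B)² = 4*B²)
(N(-2, z(f))*21)*Q = ((4*(-4 + 3)²)*21)*19 = ((4*(-1)²)*21)*19 = ((4*1)*21)*19 = (4*21)*19 = 84*19 = 1596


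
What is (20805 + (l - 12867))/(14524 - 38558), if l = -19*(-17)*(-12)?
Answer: -2031/12017 ≈ -0.16901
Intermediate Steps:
l = -3876 (l = 323*(-12) = -3876)
(20805 + (l - 12867))/(14524 - 38558) = (20805 + (-3876 - 12867))/(14524 - 38558) = (20805 - 16743)/(-24034) = 4062*(-1/24034) = -2031/12017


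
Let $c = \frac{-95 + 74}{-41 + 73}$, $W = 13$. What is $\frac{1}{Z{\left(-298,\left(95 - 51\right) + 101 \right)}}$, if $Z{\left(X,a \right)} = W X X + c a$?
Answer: $\frac{32}{36939419} \approx 8.6628 \cdot 10^{-7}$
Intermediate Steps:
$c = - \frac{21}{32} \approx -0.65625$
$Z{\left(X,a \right)} = 13 X^{2} - \frac{21 a}{32}$ ($Z{\left(X,a \right)} = 13 X X - \frac{21 a}{32} = 13 X^{2} - \frac{21 a}{32}$)
$\frac{1}{Z{\left(-298,\left(95 - 51\right) + 101 \right)}} = \frac{1}{13 \left(-298\right)^{2} - \frac{21 \left(\left(95 - 51\right) + 101\right)}{32}} = \frac{1}{13 \cdot 88804 - \frac{21 \left(44 + 101\right)}{32}} = \frac{1}{1154452 - \frac{3045}{32}} = \frac{1}{\frac{36939419}{32}} = \frac{32}{36939419}$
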